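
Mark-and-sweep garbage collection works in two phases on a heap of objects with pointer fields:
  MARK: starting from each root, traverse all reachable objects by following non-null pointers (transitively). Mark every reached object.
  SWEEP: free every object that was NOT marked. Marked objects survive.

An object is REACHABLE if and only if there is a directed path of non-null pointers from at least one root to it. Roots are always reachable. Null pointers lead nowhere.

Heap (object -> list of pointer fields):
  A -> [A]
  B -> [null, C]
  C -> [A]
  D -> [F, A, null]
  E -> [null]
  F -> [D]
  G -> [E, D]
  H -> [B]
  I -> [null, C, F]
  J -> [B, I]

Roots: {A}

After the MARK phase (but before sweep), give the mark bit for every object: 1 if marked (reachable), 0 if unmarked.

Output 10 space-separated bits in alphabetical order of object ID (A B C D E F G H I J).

Roots: A
Mark A: refs=A, marked=A
Unmarked (collected): B C D E F G H I J

Answer: 1 0 0 0 0 0 0 0 0 0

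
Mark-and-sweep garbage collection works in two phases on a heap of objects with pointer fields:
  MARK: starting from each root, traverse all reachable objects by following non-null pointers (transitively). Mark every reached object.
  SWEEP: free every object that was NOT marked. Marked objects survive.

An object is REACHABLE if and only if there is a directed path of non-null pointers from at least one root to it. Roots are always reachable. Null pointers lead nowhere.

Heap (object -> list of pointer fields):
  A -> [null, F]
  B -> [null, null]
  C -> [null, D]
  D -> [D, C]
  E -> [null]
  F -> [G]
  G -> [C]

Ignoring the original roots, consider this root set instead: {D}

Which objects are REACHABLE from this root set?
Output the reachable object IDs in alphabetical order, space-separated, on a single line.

Roots: D
Mark D: refs=D C, marked=D
Mark C: refs=null D, marked=C D
Unmarked (collected): A B E F G

Answer: C D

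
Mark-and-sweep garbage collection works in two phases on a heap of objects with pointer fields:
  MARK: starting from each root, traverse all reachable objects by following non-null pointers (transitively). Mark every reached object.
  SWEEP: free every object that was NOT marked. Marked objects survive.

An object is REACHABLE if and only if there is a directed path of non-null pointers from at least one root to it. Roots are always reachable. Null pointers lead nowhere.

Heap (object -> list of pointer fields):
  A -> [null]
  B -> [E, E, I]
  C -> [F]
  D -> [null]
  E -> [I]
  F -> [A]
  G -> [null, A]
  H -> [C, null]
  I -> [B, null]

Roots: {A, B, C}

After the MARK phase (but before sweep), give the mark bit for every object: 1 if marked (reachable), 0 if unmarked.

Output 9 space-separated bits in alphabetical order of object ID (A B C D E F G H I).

Roots: A B C
Mark A: refs=null, marked=A
Mark B: refs=E E I, marked=A B
Mark C: refs=F, marked=A B C
Mark E: refs=I, marked=A B C E
Mark I: refs=B null, marked=A B C E I
Mark F: refs=A, marked=A B C E F I
Unmarked (collected): D G H

Answer: 1 1 1 0 1 1 0 0 1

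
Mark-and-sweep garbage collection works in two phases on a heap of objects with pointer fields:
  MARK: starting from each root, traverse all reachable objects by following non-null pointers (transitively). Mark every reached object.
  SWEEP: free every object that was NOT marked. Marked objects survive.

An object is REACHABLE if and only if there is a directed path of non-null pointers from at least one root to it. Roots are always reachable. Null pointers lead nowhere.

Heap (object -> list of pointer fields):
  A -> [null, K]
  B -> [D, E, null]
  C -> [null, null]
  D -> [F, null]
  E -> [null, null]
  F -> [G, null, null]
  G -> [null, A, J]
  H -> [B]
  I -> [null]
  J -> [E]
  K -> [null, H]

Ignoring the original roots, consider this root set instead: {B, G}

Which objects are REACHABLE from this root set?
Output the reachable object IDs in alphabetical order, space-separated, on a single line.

Answer: A B D E F G H J K

Derivation:
Roots: B G
Mark B: refs=D E null, marked=B
Mark G: refs=null A J, marked=B G
Mark D: refs=F null, marked=B D G
Mark E: refs=null null, marked=B D E G
Mark A: refs=null K, marked=A B D E G
Mark J: refs=E, marked=A B D E G J
Mark F: refs=G null null, marked=A B D E F G J
Mark K: refs=null H, marked=A B D E F G J K
Mark H: refs=B, marked=A B D E F G H J K
Unmarked (collected): C I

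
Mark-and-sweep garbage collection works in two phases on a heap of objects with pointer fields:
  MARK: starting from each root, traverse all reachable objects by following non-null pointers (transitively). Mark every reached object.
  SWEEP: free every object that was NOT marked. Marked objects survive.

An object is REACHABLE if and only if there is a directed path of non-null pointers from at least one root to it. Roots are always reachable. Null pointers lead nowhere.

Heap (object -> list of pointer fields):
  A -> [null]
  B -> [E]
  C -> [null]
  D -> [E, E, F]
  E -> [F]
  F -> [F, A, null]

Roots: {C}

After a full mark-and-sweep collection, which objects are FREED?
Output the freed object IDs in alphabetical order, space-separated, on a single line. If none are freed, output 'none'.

Answer: A B D E F

Derivation:
Roots: C
Mark C: refs=null, marked=C
Unmarked (collected): A B D E F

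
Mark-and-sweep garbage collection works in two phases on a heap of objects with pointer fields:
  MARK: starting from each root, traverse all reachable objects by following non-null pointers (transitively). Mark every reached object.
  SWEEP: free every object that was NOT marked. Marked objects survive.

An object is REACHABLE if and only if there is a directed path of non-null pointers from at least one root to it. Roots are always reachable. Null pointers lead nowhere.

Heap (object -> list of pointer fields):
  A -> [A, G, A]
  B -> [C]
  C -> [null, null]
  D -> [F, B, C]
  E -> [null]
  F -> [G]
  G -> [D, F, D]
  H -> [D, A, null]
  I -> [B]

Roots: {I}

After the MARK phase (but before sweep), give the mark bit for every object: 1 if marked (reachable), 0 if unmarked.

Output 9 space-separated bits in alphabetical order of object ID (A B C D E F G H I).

Answer: 0 1 1 0 0 0 0 0 1

Derivation:
Roots: I
Mark I: refs=B, marked=I
Mark B: refs=C, marked=B I
Mark C: refs=null null, marked=B C I
Unmarked (collected): A D E F G H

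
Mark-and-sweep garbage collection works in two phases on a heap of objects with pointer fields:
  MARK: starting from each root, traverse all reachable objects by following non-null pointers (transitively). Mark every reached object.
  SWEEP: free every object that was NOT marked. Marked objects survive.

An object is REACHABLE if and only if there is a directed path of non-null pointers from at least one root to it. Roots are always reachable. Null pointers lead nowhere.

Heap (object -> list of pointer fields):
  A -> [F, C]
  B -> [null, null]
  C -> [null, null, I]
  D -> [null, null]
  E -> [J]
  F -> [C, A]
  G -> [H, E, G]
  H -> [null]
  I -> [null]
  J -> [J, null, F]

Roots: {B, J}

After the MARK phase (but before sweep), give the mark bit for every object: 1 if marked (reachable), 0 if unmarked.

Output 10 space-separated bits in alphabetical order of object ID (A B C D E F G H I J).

Answer: 1 1 1 0 0 1 0 0 1 1

Derivation:
Roots: B J
Mark B: refs=null null, marked=B
Mark J: refs=J null F, marked=B J
Mark F: refs=C A, marked=B F J
Mark C: refs=null null I, marked=B C F J
Mark A: refs=F C, marked=A B C F J
Mark I: refs=null, marked=A B C F I J
Unmarked (collected): D E G H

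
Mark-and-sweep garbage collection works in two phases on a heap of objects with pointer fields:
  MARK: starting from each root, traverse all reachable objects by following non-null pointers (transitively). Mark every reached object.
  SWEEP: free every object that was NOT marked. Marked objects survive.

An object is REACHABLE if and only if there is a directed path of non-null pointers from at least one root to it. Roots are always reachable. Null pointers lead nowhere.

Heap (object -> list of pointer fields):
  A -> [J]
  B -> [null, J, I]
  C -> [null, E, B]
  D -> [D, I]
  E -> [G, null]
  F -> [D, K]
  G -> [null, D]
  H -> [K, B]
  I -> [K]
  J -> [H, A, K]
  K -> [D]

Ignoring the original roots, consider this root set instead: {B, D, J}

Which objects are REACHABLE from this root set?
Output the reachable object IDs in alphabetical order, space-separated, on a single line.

Answer: A B D H I J K

Derivation:
Roots: B D J
Mark B: refs=null J I, marked=B
Mark D: refs=D I, marked=B D
Mark J: refs=H A K, marked=B D J
Mark I: refs=K, marked=B D I J
Mark H: refs=K B, marked=B D H I J
Mark A: refs=J, marked=A B D H I J
Mark K: refs=D, marked=A B D H I J K
Unmarked (collected): C E F G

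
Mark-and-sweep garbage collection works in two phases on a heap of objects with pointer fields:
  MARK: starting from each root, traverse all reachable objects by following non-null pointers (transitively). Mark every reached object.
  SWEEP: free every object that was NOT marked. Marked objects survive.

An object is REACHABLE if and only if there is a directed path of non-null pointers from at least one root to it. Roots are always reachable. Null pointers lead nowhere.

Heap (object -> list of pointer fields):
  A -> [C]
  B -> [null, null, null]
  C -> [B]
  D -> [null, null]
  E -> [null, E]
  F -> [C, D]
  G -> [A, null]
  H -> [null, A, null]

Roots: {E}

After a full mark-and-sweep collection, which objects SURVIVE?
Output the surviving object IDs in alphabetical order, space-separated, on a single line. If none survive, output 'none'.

Roots: E
Mark E: refs=null E, marked=E
Unmarked (collected): A B C D F G H

Answer: E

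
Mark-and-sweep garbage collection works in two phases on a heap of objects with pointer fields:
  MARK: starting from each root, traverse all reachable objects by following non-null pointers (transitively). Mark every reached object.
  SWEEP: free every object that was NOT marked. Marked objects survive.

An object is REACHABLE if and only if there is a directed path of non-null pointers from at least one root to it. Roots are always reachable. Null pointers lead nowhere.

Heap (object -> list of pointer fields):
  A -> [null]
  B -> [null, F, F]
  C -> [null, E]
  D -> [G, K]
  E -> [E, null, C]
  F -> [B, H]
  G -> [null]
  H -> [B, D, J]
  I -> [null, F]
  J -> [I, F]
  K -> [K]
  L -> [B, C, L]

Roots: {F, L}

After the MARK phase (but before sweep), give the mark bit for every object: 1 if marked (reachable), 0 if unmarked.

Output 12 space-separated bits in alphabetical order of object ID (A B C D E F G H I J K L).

Answer: 0 1 1 1 1 1 1 1 1 1 1 1

Derivation:
Roots: F L
Mark F: refs=B H, marked=F
Mark L: refs=B C L, marked=F L
Mark B: refs=null F F, marked=B F L
Mark H: refs=B D J, marked=B F H L
Mark C: refs=null E, marked=B C F H L
Mark D: refs=G K, marked=B C D F H L
Mark J: refs=I F, marked=B C D F H J L
Mark E: refs=E null C, marked=B C D E F H J L
Mark G: refs=null, marked=B C D E F G H J L
Mark K: refs=K, marked=B C D E F G H J K L
Mark I: refs=null F, marked=B C D E F G H I J K L
Unmarked (collected): A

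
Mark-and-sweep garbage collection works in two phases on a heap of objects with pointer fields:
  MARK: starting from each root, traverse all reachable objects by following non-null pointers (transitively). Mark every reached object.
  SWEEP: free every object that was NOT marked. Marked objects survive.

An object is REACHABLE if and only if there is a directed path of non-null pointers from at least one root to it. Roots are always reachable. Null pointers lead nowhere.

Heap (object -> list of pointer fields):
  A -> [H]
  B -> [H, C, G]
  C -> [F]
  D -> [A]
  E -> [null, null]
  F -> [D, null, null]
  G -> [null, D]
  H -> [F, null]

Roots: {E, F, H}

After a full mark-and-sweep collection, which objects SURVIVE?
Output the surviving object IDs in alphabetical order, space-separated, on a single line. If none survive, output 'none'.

Answer: A D E F H

Derivation:
Roots: E F H
Mark E: refs=null null, marked=E
Mark F: refs=D null null, marked=E F
Mark H: refs=F null, marked=E F H
Mark D: refs=A, marked=D E F H
Mark A: refs=H, marked=A D E F H
Unmarked (collected): B C G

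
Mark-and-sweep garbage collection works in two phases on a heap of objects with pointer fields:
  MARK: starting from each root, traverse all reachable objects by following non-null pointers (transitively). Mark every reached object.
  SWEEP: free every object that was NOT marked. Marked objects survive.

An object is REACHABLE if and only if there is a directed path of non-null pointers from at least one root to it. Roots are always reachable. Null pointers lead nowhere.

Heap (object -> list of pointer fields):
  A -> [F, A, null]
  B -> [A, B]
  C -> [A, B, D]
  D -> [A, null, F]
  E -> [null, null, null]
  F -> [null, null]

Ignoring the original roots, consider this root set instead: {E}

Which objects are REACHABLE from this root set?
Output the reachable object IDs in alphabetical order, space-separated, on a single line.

Answer: E

Derivation:
Roots: E
Mark E: refs=null null null, marked=E
Unmarked (collected): A B C D F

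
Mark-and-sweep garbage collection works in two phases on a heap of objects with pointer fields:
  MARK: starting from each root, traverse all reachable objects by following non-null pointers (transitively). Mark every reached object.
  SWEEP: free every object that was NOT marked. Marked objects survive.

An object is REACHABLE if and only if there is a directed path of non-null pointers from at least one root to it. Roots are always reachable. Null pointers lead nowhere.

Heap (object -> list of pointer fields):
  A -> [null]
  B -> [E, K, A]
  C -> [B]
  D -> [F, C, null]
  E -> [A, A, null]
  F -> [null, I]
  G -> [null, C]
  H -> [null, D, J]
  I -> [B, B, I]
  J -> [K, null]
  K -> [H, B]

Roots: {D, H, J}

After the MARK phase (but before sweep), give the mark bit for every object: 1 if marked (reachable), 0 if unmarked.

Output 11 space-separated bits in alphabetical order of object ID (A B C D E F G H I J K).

Answer: 1 1 1 1 1 1 0 1 1 1 1

Derivation:
Roots: D H J
Mark D: refs=F C null, marked=D
Mark H: refs=null D J, marked=D H
Mark J: refs=K null, marked=D H J
Mark F: refs=null I, marked=D F H J
Mark C: refs=B, marked=C D F H J
Mark K: refs=H B, marked=C D F H J K
Mark I: refs=B B I, marked=C D F H I J K
Mark B: refs=E K A, marked=B C D F H I J K
Mark E: refs=A A null, marked=B C D E F H I J K
Mark A: refs=null, marked=A B C D E F H I J K
Unmarked (collected): G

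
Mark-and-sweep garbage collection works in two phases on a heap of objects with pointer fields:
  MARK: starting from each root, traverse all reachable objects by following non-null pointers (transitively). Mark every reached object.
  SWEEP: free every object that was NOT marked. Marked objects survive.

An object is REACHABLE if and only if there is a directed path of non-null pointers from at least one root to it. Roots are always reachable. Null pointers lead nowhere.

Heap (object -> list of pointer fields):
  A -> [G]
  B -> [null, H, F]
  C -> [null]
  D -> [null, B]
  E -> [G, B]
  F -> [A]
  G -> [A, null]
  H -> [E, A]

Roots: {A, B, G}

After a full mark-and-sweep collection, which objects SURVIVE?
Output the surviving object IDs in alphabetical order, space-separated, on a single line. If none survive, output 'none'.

Roots: A B G
Mark A: refs=G, marked=A
Mark B: refs=null H F, marked=A B
Mark G: refs=A null, marked=A B G
Mark H: refs=E A, marked=A B G H
Mark F: refs=A, marked=A B F G H
Mark E: refs=G B, marked=A B E F G H
Unmarked (collected): C D

Answer: A B E F G H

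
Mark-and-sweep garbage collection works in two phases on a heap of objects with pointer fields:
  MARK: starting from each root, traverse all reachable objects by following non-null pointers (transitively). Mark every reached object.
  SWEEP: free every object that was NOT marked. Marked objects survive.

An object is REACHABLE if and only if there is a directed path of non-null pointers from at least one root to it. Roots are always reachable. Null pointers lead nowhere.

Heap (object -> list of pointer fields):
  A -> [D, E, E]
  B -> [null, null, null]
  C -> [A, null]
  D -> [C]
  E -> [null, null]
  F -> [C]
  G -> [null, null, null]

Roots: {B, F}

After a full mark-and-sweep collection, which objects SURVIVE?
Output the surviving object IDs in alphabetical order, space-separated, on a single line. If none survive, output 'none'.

Roots: B F
Mark B: refs=null null null, marked=B
Mark F: refs=C, marked=B F
Mark C: refs=A null, marked=B C F
Mark A: refs=D E E, marked=A B C F
Mark D: refs=C, marked=A B C D F
Mark E: refs=null null, marked=A B C D E F
Unmarked (collected): G

Answer: A B C D E F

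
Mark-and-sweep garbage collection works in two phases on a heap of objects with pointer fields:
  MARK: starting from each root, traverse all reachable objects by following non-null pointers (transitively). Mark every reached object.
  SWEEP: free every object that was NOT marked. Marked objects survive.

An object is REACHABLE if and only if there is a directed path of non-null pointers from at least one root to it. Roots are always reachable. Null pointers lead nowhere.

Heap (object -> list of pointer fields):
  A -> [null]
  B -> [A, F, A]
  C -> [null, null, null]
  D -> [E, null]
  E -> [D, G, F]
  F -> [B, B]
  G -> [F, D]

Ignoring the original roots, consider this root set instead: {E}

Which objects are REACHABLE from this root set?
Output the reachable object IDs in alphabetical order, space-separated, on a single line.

Roots: E
Mark E: refs=D G F, marked=E
Mark D: refs=E null, marked=D E
Mark G: refs=F D, marked=D E G
Mark F: refs=B B, marked=D E F G
Mark B: refs=A F A, marked=B D E F G
Mark A: refs=null, marked=A B D E F G
Unmarked (collected): C

Answer: A B D E F G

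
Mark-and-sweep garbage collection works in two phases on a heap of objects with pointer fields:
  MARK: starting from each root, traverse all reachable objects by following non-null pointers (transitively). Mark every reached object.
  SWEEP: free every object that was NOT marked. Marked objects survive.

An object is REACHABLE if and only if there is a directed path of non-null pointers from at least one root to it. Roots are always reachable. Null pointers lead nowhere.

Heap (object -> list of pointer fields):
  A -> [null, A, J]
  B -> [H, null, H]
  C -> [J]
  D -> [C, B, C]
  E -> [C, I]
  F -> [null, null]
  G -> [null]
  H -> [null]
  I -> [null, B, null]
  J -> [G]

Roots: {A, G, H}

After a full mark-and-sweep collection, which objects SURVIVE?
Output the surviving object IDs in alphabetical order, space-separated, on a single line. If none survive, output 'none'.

Answer: A G H J

Derivation:
Roots: A G H
Mark A: refs=null A J, marked=A
Mark G: refs=null, marked=A G
Mark H: refs=null, marked=A G H
Mark J: refs=G, marked=A G H J
Unmarked (collected): B C D E F I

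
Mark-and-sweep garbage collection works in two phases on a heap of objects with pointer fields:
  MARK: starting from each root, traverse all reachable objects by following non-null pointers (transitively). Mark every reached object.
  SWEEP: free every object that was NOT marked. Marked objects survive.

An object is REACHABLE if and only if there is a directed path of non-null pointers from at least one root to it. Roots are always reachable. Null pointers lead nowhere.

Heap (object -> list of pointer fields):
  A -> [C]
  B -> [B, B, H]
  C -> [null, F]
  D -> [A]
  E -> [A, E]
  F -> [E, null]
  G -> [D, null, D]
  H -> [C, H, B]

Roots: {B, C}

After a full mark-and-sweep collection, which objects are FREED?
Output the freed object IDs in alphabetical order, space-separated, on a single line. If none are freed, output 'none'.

Roots: B C
Mark B: refs=B B H, marked=B
Mark C: refs=null F, marked=B C
Mark H: refs=C H B, marked=B C H
Mark F: refs=E null, marked=B C F H
Mark E: refs=A E, marked=B C E F H
Mark A: refs=C, marked=A B C E F H
Unmarked (collected): D G

Answer: D G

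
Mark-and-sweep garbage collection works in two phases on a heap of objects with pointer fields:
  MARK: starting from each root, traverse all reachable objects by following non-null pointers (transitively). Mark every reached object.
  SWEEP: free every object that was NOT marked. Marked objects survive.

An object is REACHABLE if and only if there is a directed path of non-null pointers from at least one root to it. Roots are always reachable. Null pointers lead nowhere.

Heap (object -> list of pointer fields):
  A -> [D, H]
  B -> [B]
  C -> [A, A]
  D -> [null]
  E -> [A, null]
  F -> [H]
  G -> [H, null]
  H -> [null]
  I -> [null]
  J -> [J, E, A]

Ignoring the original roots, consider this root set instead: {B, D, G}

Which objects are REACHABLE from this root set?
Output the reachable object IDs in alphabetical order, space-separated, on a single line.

Answer: B D G H

Derivation:
Roots: B D G
Mark B: refs=B, marked=B
Mark D: refs=null, marked=B D
Mark G: refs=H null, marked=B D G
Mark H: refs=null, marked=B D G H
Unmarked (collected): A C E F I J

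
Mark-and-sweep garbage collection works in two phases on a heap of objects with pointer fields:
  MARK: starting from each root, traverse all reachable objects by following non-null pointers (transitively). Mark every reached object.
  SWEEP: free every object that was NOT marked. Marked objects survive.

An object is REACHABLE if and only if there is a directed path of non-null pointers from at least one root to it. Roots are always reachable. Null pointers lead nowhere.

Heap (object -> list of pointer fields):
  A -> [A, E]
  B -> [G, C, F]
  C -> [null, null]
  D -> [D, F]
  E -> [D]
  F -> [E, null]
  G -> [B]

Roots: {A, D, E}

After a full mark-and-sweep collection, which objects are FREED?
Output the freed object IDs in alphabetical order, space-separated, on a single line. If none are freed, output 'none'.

Answer: B C G

Derivation:
Roots: A D E
Mark A: refs=A E, marked=A
Mark D: refs=D F, marked=A D
Mark E: refs=D, marked=A D E
Mark F: refs=E null, marked=A D E F
Unmarked (collected): B C G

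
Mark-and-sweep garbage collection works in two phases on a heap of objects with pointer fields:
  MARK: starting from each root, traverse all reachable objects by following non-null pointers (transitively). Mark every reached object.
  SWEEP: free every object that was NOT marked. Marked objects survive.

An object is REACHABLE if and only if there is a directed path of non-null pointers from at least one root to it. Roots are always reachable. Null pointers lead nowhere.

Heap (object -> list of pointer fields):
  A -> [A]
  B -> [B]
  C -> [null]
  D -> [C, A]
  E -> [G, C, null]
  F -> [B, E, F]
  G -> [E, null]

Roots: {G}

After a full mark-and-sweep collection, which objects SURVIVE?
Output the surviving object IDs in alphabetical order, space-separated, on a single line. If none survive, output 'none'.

Roots: G
Mark G: refs=E null, marked=G
Mark E: refs=G C null, marked=E G
Mark C: refs=null, marked=C E G
Unmarked (collected): A B D F

Answer: C E G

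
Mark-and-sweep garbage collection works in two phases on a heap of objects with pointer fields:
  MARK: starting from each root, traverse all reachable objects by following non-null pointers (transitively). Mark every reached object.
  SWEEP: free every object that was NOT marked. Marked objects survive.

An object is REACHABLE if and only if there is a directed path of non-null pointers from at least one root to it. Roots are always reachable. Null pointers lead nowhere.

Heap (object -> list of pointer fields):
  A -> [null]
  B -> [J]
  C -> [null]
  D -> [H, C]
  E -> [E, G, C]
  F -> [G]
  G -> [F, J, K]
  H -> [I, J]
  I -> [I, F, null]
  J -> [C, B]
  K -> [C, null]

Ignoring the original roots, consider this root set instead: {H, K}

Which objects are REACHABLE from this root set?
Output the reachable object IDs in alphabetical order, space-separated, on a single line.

Roots: H K
Mark H: refs=I J, marked=H
Mark K: refs=C null, marked=H K
Mark I: refs=I F null, marked=H I K
Mark J: refs=C B, marked=H I J K
Mark C: refs=null, marked=C H I J K
Mark F: refs=G, marked=C F H I J K
Mark B: refs=J, marked=B C F H I J K
Mark G: refs=F J K, marked=B C F G H I J K
Unmarked (collected): A D E

Answer: B C F G H I J K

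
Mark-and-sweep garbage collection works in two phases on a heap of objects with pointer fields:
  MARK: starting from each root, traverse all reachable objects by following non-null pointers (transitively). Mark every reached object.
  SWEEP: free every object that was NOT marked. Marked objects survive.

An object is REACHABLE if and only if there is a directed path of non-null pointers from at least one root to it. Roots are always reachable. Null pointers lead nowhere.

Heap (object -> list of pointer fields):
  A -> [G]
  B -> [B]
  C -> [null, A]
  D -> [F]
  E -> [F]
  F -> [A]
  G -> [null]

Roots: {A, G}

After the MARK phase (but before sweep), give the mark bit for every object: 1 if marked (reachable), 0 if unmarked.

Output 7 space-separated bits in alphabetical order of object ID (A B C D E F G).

Roots: A G
Mark A: refs=G, marked=A
Mark G: refs=null, marked=A G
Unmarked (collected): B C D E F

Answer: 1 0 0 0 0 0 1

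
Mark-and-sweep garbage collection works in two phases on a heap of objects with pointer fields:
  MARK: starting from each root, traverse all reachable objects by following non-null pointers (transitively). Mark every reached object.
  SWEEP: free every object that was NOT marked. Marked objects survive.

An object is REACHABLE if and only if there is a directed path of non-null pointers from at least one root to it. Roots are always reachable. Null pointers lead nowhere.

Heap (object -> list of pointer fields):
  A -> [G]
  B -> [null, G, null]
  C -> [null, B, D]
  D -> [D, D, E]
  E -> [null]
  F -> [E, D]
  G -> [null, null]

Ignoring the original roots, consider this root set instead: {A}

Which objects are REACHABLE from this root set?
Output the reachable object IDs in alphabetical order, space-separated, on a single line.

Roots: A
Mark A: refs=G, marked=A
Mark G: refs=null null, marked=A G
Unmarked (collected): B C D E F

Answer: A G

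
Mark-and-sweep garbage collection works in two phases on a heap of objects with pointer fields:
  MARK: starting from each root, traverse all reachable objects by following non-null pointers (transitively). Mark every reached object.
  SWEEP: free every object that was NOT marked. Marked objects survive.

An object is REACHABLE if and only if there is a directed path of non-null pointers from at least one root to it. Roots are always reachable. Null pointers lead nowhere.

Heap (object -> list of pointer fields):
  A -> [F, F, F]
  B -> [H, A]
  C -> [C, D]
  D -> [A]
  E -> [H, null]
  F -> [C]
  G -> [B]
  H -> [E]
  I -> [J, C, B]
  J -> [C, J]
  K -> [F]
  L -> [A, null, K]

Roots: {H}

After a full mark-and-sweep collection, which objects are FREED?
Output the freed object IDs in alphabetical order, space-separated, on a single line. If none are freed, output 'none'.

Roots: H
Mark H: refs=E, marked=H
Mark E: refs=H null, marked=E H
Unmarked (collected): A B C D F G I J K L

Answer: A B C D F G I J K L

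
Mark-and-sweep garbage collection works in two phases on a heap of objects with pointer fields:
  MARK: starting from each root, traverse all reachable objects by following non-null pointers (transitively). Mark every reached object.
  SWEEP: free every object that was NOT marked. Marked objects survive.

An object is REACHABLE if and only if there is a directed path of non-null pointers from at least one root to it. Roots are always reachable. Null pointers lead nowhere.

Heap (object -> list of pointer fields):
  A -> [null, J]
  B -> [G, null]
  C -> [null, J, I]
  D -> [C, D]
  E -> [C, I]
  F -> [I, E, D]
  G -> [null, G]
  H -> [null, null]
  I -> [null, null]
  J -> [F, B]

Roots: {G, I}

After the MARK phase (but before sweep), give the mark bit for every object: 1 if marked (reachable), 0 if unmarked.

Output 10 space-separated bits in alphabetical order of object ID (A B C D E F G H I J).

Answer: 0 0 0 0 0 0 1 0 1 0

Derivation:
Roots: G I
Mark G: refs=null G, marked=G
Mark I: refs=null null, marked=G I
Unmarked (collected): A B C D E F H J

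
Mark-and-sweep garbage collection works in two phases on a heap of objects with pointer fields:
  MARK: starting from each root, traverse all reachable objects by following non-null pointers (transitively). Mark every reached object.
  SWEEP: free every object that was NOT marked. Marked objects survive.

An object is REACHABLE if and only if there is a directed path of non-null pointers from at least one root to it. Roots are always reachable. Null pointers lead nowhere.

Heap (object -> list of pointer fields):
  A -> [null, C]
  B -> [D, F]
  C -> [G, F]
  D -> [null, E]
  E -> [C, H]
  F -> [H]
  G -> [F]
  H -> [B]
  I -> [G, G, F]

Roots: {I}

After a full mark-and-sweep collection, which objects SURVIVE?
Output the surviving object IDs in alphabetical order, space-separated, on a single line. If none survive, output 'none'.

Answer: B C D E F G H I

Derivation:
Roots: I
Mark I: refs=G G F, marked=I
Mark G: refs=F, marked=G I
Mark F: refs=H, marked=F G I
Mark H: refs=B, marked=F G H I
Mark B: refs=D F, marked=B F G H I
Mark D: refs=null E, marked=B D F G H I
Mark E: refs=C H, marked=B D E F G H I
Mark C: refs=G F, marked=B C D E F G H I
Unmarked (collected): A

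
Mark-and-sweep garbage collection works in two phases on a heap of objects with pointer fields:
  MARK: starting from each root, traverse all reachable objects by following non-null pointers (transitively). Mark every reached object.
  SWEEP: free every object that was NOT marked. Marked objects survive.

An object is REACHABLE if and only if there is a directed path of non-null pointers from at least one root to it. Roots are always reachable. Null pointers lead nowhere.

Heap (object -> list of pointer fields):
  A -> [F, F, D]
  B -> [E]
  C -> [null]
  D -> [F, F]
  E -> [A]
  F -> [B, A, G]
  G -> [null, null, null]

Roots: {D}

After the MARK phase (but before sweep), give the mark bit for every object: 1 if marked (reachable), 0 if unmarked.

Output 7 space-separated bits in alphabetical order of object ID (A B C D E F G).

Roots: D
Mark D: refs=F F, marked=D
Mark F: refs=B A G, marked=D F
Mark B: refs=E, marked=B D F
Mark A: refs=F F D, marked=A B D F
Mark G: refs=null null null, marked=A B D F G
Mark E: refs=A, marked=A B D E F G
Unmarked (collected): C

Answer: 1 1 0 1 1 1 1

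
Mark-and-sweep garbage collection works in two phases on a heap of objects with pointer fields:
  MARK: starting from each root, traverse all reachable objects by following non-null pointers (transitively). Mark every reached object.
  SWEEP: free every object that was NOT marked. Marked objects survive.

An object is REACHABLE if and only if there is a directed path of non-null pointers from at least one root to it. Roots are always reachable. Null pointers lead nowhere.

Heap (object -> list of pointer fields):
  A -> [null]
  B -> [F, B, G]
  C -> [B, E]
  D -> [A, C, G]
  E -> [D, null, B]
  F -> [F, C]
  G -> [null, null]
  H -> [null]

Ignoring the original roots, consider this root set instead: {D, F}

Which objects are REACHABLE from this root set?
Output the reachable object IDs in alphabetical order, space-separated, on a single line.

Answer: A B C D E F G

Derivation:
Roots: D F
Mark D: refs=A C G, marked=D
Mark F: refs=F C, marked=D F
Mark A: refs=null, marked=A D F
Mark C: refs=B E, marked=A C D F
Mark G: refs=null null, marked=A C D F G
Mark B: refs=F B G, marked=A B C D F G
Mark E: refs=D null B, marked=A B C D E F G
Unmarked (collected): H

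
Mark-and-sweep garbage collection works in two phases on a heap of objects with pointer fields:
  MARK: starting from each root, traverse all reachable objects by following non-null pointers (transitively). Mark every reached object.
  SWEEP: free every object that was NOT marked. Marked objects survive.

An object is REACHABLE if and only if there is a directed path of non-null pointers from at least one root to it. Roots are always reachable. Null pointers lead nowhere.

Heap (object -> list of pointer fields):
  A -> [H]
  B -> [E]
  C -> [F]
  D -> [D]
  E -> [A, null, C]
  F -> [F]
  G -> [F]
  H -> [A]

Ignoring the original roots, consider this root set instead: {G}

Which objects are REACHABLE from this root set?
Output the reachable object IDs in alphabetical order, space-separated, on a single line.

Answer: F G

Derivation:
Roots: G
Mark G: refs=F, marked=G
Mark F: refs=F, marked=F G
Unmarked (collected): A B C D E H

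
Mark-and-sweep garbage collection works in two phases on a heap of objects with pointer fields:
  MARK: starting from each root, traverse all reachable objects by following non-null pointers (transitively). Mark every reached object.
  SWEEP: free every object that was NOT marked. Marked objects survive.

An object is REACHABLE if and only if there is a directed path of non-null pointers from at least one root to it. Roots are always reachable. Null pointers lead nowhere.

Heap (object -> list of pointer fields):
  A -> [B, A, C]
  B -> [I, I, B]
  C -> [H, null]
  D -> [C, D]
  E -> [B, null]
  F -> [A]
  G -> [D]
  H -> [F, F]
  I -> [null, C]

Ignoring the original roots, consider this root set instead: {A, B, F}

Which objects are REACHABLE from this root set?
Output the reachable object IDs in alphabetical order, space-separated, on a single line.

Roots: A B F
Mark A: refs=B A C, marked=A
Mark B: refs=I I B, marked=A B
Mark F: refs=A, marked=A B F
Mark C: refs=H null, marked=A B C F
Mark I: refs=null C, marked=A B C F I
Mark H: refs=F F, marked=A B C F H I
Unmarked (collected): D E G

Answer: A B C F H I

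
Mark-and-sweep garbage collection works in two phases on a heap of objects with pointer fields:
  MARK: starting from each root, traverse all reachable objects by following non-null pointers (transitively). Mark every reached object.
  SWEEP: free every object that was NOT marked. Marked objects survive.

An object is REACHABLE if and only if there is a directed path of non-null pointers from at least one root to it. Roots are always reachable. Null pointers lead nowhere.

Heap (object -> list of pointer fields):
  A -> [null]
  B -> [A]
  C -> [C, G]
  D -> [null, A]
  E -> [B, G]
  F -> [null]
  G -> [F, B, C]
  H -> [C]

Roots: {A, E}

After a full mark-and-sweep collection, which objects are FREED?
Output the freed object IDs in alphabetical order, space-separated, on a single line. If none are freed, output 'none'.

Answer: D H

Derivation:
Roots: A E
Mark A: refs=null, marked=A
Mark E: refs=B G, marked=A E
Mark B: refs=A, marked=A B E
Mark G: refs=F B C, marked=A B E G
Mark F: refs=null, marked=A B E F G
Mark C: refs=C G, marked=A B C E F G
Unmarked (collected): D H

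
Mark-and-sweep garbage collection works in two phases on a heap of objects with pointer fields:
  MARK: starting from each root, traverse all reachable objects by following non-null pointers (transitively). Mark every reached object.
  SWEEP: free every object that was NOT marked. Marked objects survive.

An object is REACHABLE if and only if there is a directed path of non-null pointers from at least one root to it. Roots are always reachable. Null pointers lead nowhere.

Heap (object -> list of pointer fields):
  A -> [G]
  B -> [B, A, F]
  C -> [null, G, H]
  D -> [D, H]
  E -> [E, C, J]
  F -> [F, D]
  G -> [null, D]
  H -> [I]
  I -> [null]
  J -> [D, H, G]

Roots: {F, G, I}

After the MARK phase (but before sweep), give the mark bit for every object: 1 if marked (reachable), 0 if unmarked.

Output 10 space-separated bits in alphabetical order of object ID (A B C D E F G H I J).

Roots: F G I
Mark F: refs=F D, marked=F
Mark G: refs=null D, marked=F G
Mark I: refs=null, marked=F G I
Mark D: refs=D H, marked=D F G I
Mark H: refs=I, marked=D F G H I
Unmarked (collected): A B C E J

Answer: 0 0 0 1 0 1 1 1 1 0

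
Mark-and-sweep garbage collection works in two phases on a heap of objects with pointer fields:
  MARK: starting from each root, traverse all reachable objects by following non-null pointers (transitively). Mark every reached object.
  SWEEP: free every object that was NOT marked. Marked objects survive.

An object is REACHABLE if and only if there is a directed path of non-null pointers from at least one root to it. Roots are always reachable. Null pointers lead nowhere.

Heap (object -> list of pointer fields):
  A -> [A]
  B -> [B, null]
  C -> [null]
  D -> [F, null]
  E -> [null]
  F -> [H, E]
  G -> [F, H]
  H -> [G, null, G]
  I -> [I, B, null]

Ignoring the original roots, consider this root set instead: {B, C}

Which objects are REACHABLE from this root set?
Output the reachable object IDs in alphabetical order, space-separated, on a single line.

Roots: B C
Mark B: refs=B null, marked=B
Mark C: refs=null, marked=B C
Unmarked (collected): A D E F G H I

Answer: B C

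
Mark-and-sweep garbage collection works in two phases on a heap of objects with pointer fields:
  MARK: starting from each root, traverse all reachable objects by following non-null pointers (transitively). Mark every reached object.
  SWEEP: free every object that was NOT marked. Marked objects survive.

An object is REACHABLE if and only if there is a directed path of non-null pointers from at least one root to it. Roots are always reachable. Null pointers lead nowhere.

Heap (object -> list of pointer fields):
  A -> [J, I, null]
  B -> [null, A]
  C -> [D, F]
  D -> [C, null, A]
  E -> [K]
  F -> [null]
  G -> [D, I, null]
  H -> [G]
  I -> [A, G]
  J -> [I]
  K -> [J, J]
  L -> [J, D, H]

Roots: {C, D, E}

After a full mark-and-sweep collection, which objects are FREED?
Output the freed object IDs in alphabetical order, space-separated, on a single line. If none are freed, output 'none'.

Roots: C D E
Mark C: refs=D F, marked=C
Mark D: refs=C null A, marked=C D
Mark E: refs=K, marked=C D E
Mark F: refs=null, marked=C D E F
Mark A: refs=J I null, marked=A C D E F
Mark K: refs=J J, marked=A C D E F K
Mark J: refs=I, marked=A C D E F J K
Mark I: refs=A G, marked=A C D E F I J K
Mark G: refs=D I null, marked=A C D E F G I J K
Unmarked (collected): B H L

Answer: B H L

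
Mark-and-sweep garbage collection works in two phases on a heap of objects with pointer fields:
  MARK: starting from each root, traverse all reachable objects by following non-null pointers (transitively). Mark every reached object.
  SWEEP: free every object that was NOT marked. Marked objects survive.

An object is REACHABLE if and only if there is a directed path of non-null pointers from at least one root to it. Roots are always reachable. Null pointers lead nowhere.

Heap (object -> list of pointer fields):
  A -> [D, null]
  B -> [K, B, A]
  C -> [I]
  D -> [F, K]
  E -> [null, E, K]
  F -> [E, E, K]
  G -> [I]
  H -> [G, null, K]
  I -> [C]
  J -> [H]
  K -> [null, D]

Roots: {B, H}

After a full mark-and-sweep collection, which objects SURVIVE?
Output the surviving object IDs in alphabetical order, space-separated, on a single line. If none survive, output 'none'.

Roots: B H
Mark B: refs=K B A, marked=B
Mark H: refs=G null K, marked=B H
Mark K: refs=null D, marked=B H K
Mark A: refs=D null, marked=A B H K
Mark G: refs=I, marked=A B G H K
Mark D: refs=F K, marked=A B D G H K
Mark I: refs=C, marked=A B D G H I K
Mark F: refs=E E K, marked=A B D F G H I K
Mark C: refs=I, marked=A B C D F G H I K
Mark E: refs=null E K, marked=A B C D E F G H I K
Unmarked (collected): J

Answer: A B C D E F G H I K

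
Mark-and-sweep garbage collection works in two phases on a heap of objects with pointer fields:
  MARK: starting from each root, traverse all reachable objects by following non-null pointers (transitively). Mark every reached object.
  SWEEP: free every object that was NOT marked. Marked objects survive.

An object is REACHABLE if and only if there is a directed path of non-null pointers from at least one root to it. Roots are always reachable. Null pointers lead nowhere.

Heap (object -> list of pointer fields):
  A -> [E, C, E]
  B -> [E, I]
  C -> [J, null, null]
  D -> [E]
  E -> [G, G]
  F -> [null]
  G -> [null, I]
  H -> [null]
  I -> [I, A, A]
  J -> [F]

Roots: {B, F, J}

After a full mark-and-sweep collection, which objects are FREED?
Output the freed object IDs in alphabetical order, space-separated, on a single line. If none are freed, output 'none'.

Roots: B F J
Mark B: refs=E I, marked=B
Mark F: refs=null, marked=B F
Mark J: refs=F, marked=B F J
Mark E: refs=G G, marked=B E F J
Mark I: refs=I A A, marked=B E F I J
Mark G: refs=null I, marked=B E F G I J
Mark A: refs=E C E, marked=A B E F G I J
Mark C: refs=J null null, marked=A B C E F G I J
Unmarked (collected): D H

Answer: D H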